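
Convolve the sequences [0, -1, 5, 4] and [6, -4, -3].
y[0] = 0×6 = 0; y[1] = 0×-4 + -1×6 = -6; y[2] = 0×-3 + -1×-4 + 5×6 = 34; y[3] = -1×-3 + 5×-4 + 4×6 = 7; y[4] = 5×-3 + 4×-4 = -31; y[5] = 4×-3 = -12

[0, -6, 34, 7, -31, -12]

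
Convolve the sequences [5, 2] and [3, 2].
y[0] = 5×3 = 15; y[1] = 5×2 + 2×3 = 16; y[2] = 2×2 = 4

[15, 16, 4]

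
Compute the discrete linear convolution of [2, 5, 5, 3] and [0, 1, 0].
y[0] = 2×0 = 0; y[1] = 2×1 + 5×0 = 2; y[2] = 2×0 + 5×1 + 5×0 = 5; y[3] = 5×0 + 5×1 + 3×0 = 5; y[4] = 5×0 + 3×1 = 3; y[5] = 3×0 = 0

[0, 2, 5, 5, 3, 0]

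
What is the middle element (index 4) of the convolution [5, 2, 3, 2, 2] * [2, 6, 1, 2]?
Use y[k] = Σ_i a[i]·b[k-i] at k=4. y[4] = 2×2 + 3×1 + 2×6 + 2×2 = 23

23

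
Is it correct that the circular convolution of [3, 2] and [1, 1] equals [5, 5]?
Recompute circular convolution of [3, 2] and [1, 1]: y[0] = 3×1 + 2×1 = 5; y[1] = 3×1 + 2×1 = 5 → [5, 5]. Given [5, 5] matches, so answer: Yes

Yes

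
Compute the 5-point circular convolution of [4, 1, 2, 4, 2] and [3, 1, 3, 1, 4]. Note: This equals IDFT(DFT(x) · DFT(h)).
Either evaluate y[k] = Σ_j x[j]·h[(k-j) mod 5] directly, or use IDFT(DFT(x) · DFT(h)). y[0] = 4×3 + 1×4 + 2×1 + 4×3 + 2×1 = 32; y[1] = 4×1 + 1×3 + 2×4 + 4×1 + 2×3 = 25; y[2] = 4×3 + 1×1 + 2×3 + 4×4 + 2×1 = 37; y[3] = 4×1 + 1×3 + 2×1 + 4×3 + 2×4 = 29; y[4] = 4×4 + 1×1 + 2×3 + 4×1 + 2×3 = 33. Result: [32, 25, 37, 29, 33]

[32, 25, 37, 29, 33]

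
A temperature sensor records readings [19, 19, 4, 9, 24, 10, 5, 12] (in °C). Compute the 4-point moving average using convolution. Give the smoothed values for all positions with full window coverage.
4-point moving average kernel = [1, 1, 1, 1]. Apply in 'valid' mode (full window coverage): avg[0] = (19 + 19 + 4 + 9) / 4 = 12.75; avg[1] = (19 + 4 + 9 + 24) / 4 = 14.0; avg[2] = (4 + 9 + 24 + 10) / 4 = 11.75; avg[3] = (9 + 24 + 10 + 5) / 4 = 12.0; avg[4] = (24 + 10 + 5 + 12) / 4 = 12.75. Smoothed values: [12.75, 14.0, 11.75, 12.0, 12.75]

[12.75, 14.0, 11.75, 12.0, 12.75]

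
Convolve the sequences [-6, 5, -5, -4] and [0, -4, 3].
y[0] = -6×0 = 0; y[1] = -6×-4 + 5×0 = 24; y[2] = -6×3 + 5×-4 + -5×0 = -38; y[3] = 5×3 + -5×-4 + -4×0 = 35; y[4] = -5×3 + -4×-4 = 1; y[5] = -4×3 = -12

[0, 24, -38, 35, 1, -12]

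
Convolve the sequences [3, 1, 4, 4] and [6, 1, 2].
y[0] = 3×6 = 18; y[1] = 3×1 + 1×6 = 9; y[2] = 3×2 + 1×1 + 4×6 = 31; y[3] = 1×2 + 4×1 + 4×6 = 30; y[4] = 4×2 + 4×1 = 12; y[5] = 4×2 = 8

[18, 9, 31, 30, 12, 8]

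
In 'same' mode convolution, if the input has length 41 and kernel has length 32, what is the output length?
'Same' mode returns an output with the same length as the input: 41

41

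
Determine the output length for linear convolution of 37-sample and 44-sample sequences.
Linear/full convolution length: m + n - 1 = 37 + 44 - 1 = 80

80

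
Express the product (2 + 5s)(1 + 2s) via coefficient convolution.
Ascending coefficients: a = [2, 5], b = [1, 2]. c[0] = 2×1 = 2; c[1] = 2×2 + 5×1 = 9; c[2] = 5×2 = 10. Result coefficients: [2, 9, 10] → 2 + 9s + 10s^2

2 + 9s + 10s^2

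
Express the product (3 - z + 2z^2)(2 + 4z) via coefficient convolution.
Ascending coefficients: a = [3, -1, 2], b = [2, 4]. c[0] = 3×2 = 6; c[1] = 3×4 + -1×2 = 10; c[2] = -1×4 + 2×2 = 0; c[3] = 2×4 = 8. Result coefficients: [6, 10, 0, 8] → 6 + 10z + 8z^3

6 + 10z + 8z^3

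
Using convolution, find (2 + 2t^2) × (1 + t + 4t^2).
Ascending coefficients: a = [2, 0, 2], b = [1, 1, 4]. c[0] = 2×1 = 2; c[1] = 2×1 + 0×1 = 2; c[2] = 2×4 + 0×1 + 2×1 = 10; c[3] = 0×4 + 2×1 = 2; c[4] = 2×4 = 8. Result coefficients: [2, 2, 10, 2, 8] → 2 + 2t + 10t^2 + 2t^3 + 8t^4

2 + 2t + 10t^2 + 2t^3 + 8t^4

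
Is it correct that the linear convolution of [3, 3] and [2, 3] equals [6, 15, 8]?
Recompute linear convolution of [3, 3] and [2, 3]: y[0] = 3×2 = 6; y[1] = 3×3 + 3×2 = 15; y[2] = 3×3 = 9 → [6, 15, 9]. Compare to given [6, 15, 8]: they differ at index 2: given 8, correct 9, so answer: No

No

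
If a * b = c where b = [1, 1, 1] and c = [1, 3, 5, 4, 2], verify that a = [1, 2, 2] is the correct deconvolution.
Forward-compute [1, 2, 2] * [1, 1, 1]: c[0] = 1×1 = 1; c[1] = 1×1 + 2×1 = 3; c[2] = 1×1 + 2×1 + 2×1 = 5; c[3] = 2×1 + 2×1 = 4; c[4] = 2×1 = 2 → [1, 3, 5, 4, 2]. Matches given c = [1, 3, 5, 4, 2], so verified.

Verified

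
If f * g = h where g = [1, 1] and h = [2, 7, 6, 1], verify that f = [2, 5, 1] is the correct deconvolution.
Forward-compute [2, 5, 1] * [1, 1]: h[0] = 2×1 = 2; h[1] = 2×1 + 5×1 = 7; h[2] = 5×1 + 1×1 = 6; h[3] = 1×1 = 1 → [2, 7, 6, 1]. Matches given h = [2, 7, 6, 1], so verified.

Verified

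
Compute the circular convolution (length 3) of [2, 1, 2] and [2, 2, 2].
Use y[k] = Σ_j a[j]·b[(k-j) mod 3]. y[0] = 2×2 + 1×2 + 2×2 = 10; y[1] = 2×2 + 1×2 + 2×2 = 10; y[2] = 2×2 + 1×2 + 2×2 = 10. Result: [10, 10, 10]

[10, 10, 10]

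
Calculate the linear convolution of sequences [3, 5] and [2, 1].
y[0] = 3×2 = 6; y[1] = 3×1 + 5×2 = 13; y[2] = 5×1 = 5

[6, 13, 5]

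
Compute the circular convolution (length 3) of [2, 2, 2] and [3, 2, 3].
Use y[k] = Σ_j u[j]·v[(k-j) mod 3]. y[0] = 2×3 + 2×3 + 2×2 = 16; y[1] = 2×2 + 2×3 + 2×3 = 16; y[2] = 2×3 + 2×2 + 2×3 = 16. Result: [16, 16, 16]

[16, 16, 16]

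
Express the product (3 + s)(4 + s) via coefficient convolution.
Ascending coefficients: a = [3, 1], b = [4, 1]. c[0] = 3×4 = 12; c[1] = 3×1 + 1×4 = 7; c[2] = 1×1 = 1. Result coefficients: [12, 7, 1] → 12 + 7s + s^2

12 + 7s + s^2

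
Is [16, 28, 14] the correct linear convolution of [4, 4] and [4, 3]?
Recompute linear convolution of [4, 4] and [4, 3]: y[0] = 4×4 = 16; y[1] = 4×3 + 4×4 = 28; y[2] = 4×3 = 12 → [16, 28, 12]. Compare to given [16, 28, 14]: they differ at index 2: given 14, correct 12, so answer: No

No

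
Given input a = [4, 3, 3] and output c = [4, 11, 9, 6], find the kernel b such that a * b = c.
Output length 4 = len(a) + len(b) - 1 ⇒ len(b) = 2. Solve b forward using b[k] = (c[k] - Σ_{i≥1} a[i]·b[k-i]) / a[0]: b[0] = c[0] / a[0] = 4 / 4 = 1; b[1] = (c[1] - 3×1) / a[0] = (11 - 3×1) / 4 = 2. So b = [1, 2]. Forward-check [4, 3, 3] * [1, 2]: c[0] = 4×1 = 4; c[1] = 4×2 + 3×1 = 11; c[2] = 3×2 + 3×1 = 9; c[3] = 3×2 = 6 → [4, 11, 9, 6] ✓

[1, 2]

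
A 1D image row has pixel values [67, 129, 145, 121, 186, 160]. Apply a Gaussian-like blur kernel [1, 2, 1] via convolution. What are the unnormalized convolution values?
Convolve image row [67, 129, 145, 121, 186, 160] with kernel [1, 2, 1]: y[0] = 67×1 = 67; y[1] = 67×2 + 129×1 = 263; y[2] = 67×1 + 129×2 + 145×1 = 470; y[3] = 129×1 + 145×2 + 121×1 = 540; y[4] = 145×1 + 121×2 + 186×1 = 573; y[5] = 121×1 + 186×2 + 160×1 = 653; y[6] = 186×1 + 160×2 = 506; y[7] = 160×1 = 160 → [67, 263, 470, 540, 573, 653, 506, 160]. Normalization factor = sum(kernel) = 4.

[67, 263, 470, 540, 573, 653, 506, 160]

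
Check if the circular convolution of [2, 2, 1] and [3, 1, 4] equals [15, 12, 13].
Recompute circular convolution of [2, 2, 1] and [3, 1, 4]: y[0] = 2×3 + 2×4 + 1×1 = 15; y[1] = 2×1 + 2×3 + 1×4 = 12; y[2] = 2×4 + 2×1 + 1×3 = 13 → [15, 12, 13]. Given [15, 12, 13] matches, so answer: Yes

Yes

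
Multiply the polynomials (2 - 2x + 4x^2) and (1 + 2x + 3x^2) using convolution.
Ascending coefficients: a = [2, -2, 4], b = [1, 2, 3]. c[0] = 2×1 = 2; c[1] = 2×2 + -2×1 = 2; c[2] = 2×3 + -2×2 + 4×1 = 6; c[3] = -2×3 + 4×2 = 2; c[4] = 4×3 = 12. Result coefficients: [2, 2, 6, 2, 12] → 2 + 2x + 6x^2 + 2x^3 + 12x^4

2 + 2x + 6x^2 + 2x^3 + 12x^4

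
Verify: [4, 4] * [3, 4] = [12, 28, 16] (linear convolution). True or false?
Recompute linear convolution of [4, 4] and [3, 4]: y[0] = 4×3 = 12; y[1] = 4×4 + 4×3 = 28; y[2] = 4×4 = 16 → [12, 28, 16]. Given [12, 28, 16] matches, so answer: Yes

Yes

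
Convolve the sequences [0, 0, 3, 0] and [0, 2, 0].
y[0] = 0×0 = 0; y[1] = 0×2 + 0×0 = 0; y[2] = 0×0 + 0×2 + 3×0 = 0; y[3] = 0×0 + 3×2 + 0×0 = 6; y[4] = 3×0 + 0×2 = 0; y[5] = 0×0 = 0

[0, 0, 0, 6, 0, 0]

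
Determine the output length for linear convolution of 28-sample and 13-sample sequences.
Linear/full convolution length: m + n - 1 = 28 + 13 - 1 = 40

40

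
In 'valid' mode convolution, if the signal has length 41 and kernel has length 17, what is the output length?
'Valid' mode counts only positions where the kernel fully overlaps the signal: m - n + 1 = 41 - 17 + 1 = 25

25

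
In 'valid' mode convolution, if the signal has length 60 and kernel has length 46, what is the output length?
'Valid' mode counts only positions where the kernel fully overlaps the signal: m - n + 1 = 60 - 46 + 1 = 15

15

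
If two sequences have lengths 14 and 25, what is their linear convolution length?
Linear/full convolution length: m + n - 1 = 14 + 25 - 1 = 38

38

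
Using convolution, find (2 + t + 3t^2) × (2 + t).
Ascending coefficients: a = [2, 1, 3], b = [2, 1]. c[0] = 2×2 = 4; c[1] = 2×1 + 1×2 = 4; c[2] = 1×1 + 3×2 = 7; c[3] = 3×1 = 3. Result coefficients: [4, 4, 7, 3] → 4 + 4t + 7t^2 + 3t^3

4 + 4t + 7t^2 + 3t^3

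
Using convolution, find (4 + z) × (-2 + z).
Ascending coefficients: a = [4, 1], b = [-2, 1]. c[0] = 4×-2 = -8; c[1] = 4×1 + 1×-2 = 2; c[2] = 1×1 = 1. Result coefficients: [-8, 2, 1] → -8 + 2z + z^2

-8 + 2z + z^2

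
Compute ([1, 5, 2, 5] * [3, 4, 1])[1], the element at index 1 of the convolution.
Use y[k] = Σ_i a[i]·b[k-i] at k=1. y[1] = 1×4 + 5×3 = 19

19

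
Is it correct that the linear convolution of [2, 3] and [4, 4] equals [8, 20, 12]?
Recompute linear convolution of [2, 3] and [4, 4]: y[0] = 2×4 = 8; y[1] = 2×4 + 3×4 = 20; y[2] = 3×4 = 12 → [8, 20, 12]. Given [8, 20, 12] matches, so answer: Yes

Yes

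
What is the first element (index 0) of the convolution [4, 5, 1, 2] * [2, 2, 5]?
Use y[k] = Σ_i a[i]·b[k-i] at k=0. y[0] = 4×2 = 8

8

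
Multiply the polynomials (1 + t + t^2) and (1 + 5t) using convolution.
Ascending coefficients: a = [1, 1, 1], b = [1, 5]. c[0] = 1×1 = 1; c[1] = 1×5 + 1×1 = 6; c[2] = 1×5 + 1×1 = 6; c[3] = 1×5 = 5. Result coefficients: [1, 6, 6, 5] → 1 + 6t + 6t^2 + 5t^3

1 + 6t + 6t^2 + 5t^3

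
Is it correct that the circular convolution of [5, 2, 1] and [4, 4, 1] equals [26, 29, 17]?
Recompute circular convolution of [5, 2, 1] and [4, 4, 1]: y[0] = 5×4 + 2×1 + 1×4 = 26; y[1] = 5×4 + 2×4 + 1×1 = 29; y[2] = 5×1 + 2×4 + 1×4 = 17 → [26, 29, 17]. Given [26, 29, 17] matches, so answer: Yes

Yes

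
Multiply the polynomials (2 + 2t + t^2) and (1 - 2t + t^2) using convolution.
Ascending coefficients: a = [2, 2, 1], b = [1, -2, 1]. c[0] = 2×1 = 2; c[1] = 2×-2 + 2×1 = -2; c[2] = 2×1 + 2×-2 + 1×1 = -1; c[3] = 2×1 + 1×-2 = 0; c[4] = 1×1 = 1. Result coefficients: [2, -2, -1, 0, 1] → 2 - 2t - t^2 + t^4

2 - 2t - t^2 + t^4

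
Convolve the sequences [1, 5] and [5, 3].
y[0] = 1×5 = 5; y[1] = 1×3 + 5×5 = 28; y[2] = 5×3 = 15

[5, 28, 15]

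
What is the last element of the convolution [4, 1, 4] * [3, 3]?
Use y[k] = Σ_i a[i]·b[k-i] at k=3. y[3] = 4×3 = 12

12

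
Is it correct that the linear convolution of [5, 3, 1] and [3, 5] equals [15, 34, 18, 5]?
Recompute linear convolution of [5, 3, 1] and [3, 5]: y[0] = 5×3 = 15; y[1] = 5×5 + 3×3 = 34; y[2] = 3×5 + 1×3 = 18; y[3] = 1×5 = 5 → [15, 34, 18, 5]. Given [15, 34, 18, 5] matches, so answer: Yes

Yes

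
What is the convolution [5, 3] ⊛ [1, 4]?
y[0] = 5×1 = 5; y[1] = 5×4 + 3×1 = 23; y[2] = 3×4 = 12

[5, 23, 12]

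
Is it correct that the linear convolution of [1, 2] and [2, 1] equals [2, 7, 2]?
Recompute linear convolution of [1, 2] and [2, 1]: y[0] = 1×2 = 2; y[1] = 1×1 + 2×2 = 5; y[2] = 2×1 = 2 → [2, 5, 2]. Compare to given [2, 7, 2]: they differ at index 1: given 7, correct 5, so answer: No

No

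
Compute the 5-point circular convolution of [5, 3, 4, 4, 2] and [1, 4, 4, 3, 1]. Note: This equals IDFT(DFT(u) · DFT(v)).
Either evaluate y[k] = Σ_j u[j]·v[(k-j) mod 5] directly, or use IDFT(DFT(u) · DFT(v)). y[0] = 5×1 + 3×1 + 4×3 + 4×4 + 2×4 = 44; y[1] = 5×4 + 3×1 + 4×1 + 4×3 + 2×4 = 47; y[2] = 5×4 + 3×4 + 4×1 + 4×1 + 2×3 = 46; y[3] = 5×3 + 3×4 + 4×4 + 4×1 + 2×1 = 49; y[4] = 5×1 + 3×3 + 4×4 + 4×4 + 2×1 = 48. Result: [44, 47, 46, 49, 48]

[44, 47, 46, 49, 48]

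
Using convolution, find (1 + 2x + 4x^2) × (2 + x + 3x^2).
Ascending coefficients: a = [1, 2, 4], b = [2, 1, 3]. c[0] = 1×2 = 2; c[1] = 1×1 + 2×2 = 5; c[2] = 1×3 + 2×1 + 4×2 = 13; c[3] = 2×3 + 4×1 = 10; c[4] = 4×3 = 12. Result coefficients: [2, 5, 13, 10, 12] → 2 + 5x + 13x^2 + 10x^3 + 12x^4

2 + 5x + 13x^2 + 10x^3 + 12x^4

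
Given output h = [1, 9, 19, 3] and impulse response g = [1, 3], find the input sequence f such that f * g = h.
Deconvolve h=[1, 9, 19, 3] by g=[1, 3]. Since g[0]=1, solve forward: f[0] = h[0] / 1 = 1; f[1] = (h[1] - 1×3) / 1 = 6; f[2] = (h[2] - 6×3) / 1 = 1. So f = [1, 6, 1]. Check by forward convolution: h[0] = 1×1 = 1; h[1] = 1×3 + 6×1 = 9; h[2] = 6×3 + 1×1 = 19; h[3] = 1×3 = 3

[1, 6, 1]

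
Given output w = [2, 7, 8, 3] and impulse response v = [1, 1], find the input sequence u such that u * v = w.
Deconvolve w=[2, 7, 8, 3] by v=[1, 1]. Since v[0]=1, solve forward: u[0] = w[0] / 1 = 2; u[1] = (w[1] - 2×1) / 1 = 5; u[2] = (w[2] - 5×1) / 1 = 3. So u = [2, 5, 3]. Check by forward convolution: w[0] = 2×1 = 2; w[1] = 2×1 + 5×1 = 7; w[2] = 5×1 + 3×1 = 8; w[3] = 3×1 = 3

[2, 5, 3]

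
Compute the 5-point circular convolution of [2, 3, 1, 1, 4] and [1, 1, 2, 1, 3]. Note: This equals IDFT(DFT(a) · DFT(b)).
Either evaluate y[k] = Σ_j a[j]·b[(k-j) mod 5] directly, or use IDFT(DFT(a) · DFT(b)). y[0] = 2×1 + 3×3 + 1×1 + 1×2 + 4×1 = 18; y[1] = 2×1 + 3×1 + 1×3 + 1×1 + 4×2 = 17; y[2] = 2×2 + 3×1 + 1×1 + 1×3 + 4×1 = 15; y[3] = 2×1 + 3×2 + 1×1 + 1×1 + 4×3 = 22; y[4] = 2×3 + 3×1 + 1×2 + 1×1 + 4×1 = 16. Result: [18, 17, 15, 22, 16]

[18, 17, 15, 22, 16]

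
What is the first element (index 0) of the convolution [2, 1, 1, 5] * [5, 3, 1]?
Use y[k] = Σ_i a[i]·b[k-i] at k=0. y[0] = 2×5 = 10

10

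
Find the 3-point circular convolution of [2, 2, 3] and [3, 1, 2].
Use y[k] = Σ_j f[j]·g[(k-j) mod 3]. y[0] = 2×3 + 2×2 + 3×1 = 13; y[1] = 2×1 + 2×3 + 3×2 = 14; y[2] = 2×2 + 2×1 + 3×3 = 15. Result: [13, 14, 15]

[13, 14, 15]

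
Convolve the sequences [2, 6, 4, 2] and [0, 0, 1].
y[0] = 2×0 = 0; y[1] = 2×0 + 6×0 = 0; y[2] = 2×1 + 6×0 + 4×0 = 2; y[3] = 6×1 + 4×0 + 2×0 = 6; y[4] = 4×1 + 2×0 = 4; y[5] = 2×1 = 2

[0, 0, 2, 6, 4, 2]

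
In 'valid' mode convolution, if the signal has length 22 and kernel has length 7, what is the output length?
'Valid' mode counts only positions where the kernel fully overlaps the signal: m - n + 1 = 22 - 7 + 1 = 16

16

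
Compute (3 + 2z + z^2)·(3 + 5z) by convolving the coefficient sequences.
Ascending coefficients: a = [3, 2, 1], b = [3, 5]. c[0] = 3×3 = 9; c[1] = 3×5 + 2×3 = 21; c[2] = 2×5 + 1×3 = 13; c[3] = 1×5 = 5. Result coefficients: [9, 21, 13, 5] → 9 + 21z + 13z^2 + 5z^3

9 + 21z + 13z^2 + 5z^3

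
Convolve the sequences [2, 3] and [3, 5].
y[0] = 2×3 = 6; y[1] = 2×5 + 3×3 = 19; y[2] = 3×5 = 15

[6, 19, 15]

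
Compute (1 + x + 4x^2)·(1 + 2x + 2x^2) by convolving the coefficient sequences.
Ascending coefficients: a = [1, 1, 4], b = [1, 2, 2]. c[0] = 1×1 = 1; c[1] = 1×2 + 1×1 = 3; c[2] = 1×2 + 1×2 + 4×1 = 8; c[3] = 1×2 + 4×2 = 10; c[4] = 4×2 = 8. Result coefficients: [1, 3, 8, 10, 8] → 1 + 3x + 8x^2 + 10x^3 + 8x^4

1 + 3x + 8x^2 + 10x^3 + 8x^4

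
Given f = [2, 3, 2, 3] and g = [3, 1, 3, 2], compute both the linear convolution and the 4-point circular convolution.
Linear: y_lin[0] = 2×3 = 6; y_lin[1] = 2×1 + 3×3 = 11; y_lin[2] = 2×3 + 3×1 + 2×3 = 15; y_lin[3] = 2×2 + 3×3 + 2×1 + 3×3 = 24; y_lin[4] = 3×2 + 2×3 + 3×1 = 15; y_lin[5] = 2×2 + 3×3 = 13; y_lin[6] = 3×2 = 6 → [6, 11, 15, 24, 15, 13, 6]. Circular (length 4): y[0] = 2×3 + 3×2 + 2×3 + 3×1 = 21; y[1] = 2×1 + 3×3 + 2×2 + 3×3 = 24; y[2] = 2×3 + 3×1 + 2×3 + 3×2 = 21; y[3] = 2×2 + 3×3 + 2×1 + 3×3 = 24 → [21, 24, 21, 24]

Linear: [6, 11, 15, 24, 15, 13, 6], Circular: [21, 24, 21, 24]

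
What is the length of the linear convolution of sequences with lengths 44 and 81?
Linear/full convolution length: m + n - 1 = 44 + 81 - 1 = 124

124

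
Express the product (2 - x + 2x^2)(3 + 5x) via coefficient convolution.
Ascending coefficients: a = [2, -1, 2], b = [3, 5]. c[0] = 2×3 = 6; c[1] = 2×5 + -1×3 = 7; c[2] = -1×5 + 2×3 = 1; c[3] = 2×5 = 10. Result coefficients: [6, 7, 1, 10] → 6 + 7x + x^2 + 10x^3

6 + 7x + x^2 + 10x^3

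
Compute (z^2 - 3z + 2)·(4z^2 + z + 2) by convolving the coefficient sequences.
Ascending coefficients: a = [2, -3, 1], b = [2, 1, 4]. c[0] = 2×2 = 4; c[1] = 2×1 + -3×2 = -4; c[2] = 2×4 + -3×1 + 1×2 = 7; c[3] = -3×4 + 1×1 = -11; c[4] = 1×4 = 4. Result coefficients: [4, -4, 7, -11, 4] → 4z^4 - 11z^3 + 7z^2 - 4z + 4

4z^4 - 11z^3 + 7z^2 - 4z + 4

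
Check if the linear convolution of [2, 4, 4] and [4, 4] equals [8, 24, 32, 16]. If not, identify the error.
Recompute linear convolution of [2, 4, 4] and [4, 4]: y[0] = 2×4 = 8; y[1] = 2×4 + 4×4 = 24; y[2] = 4×4 + 4×4 = 32; y[3] = 4×4 = 16 → [8, 24, 32, 16]. Given [8, 24, 32, 16] matches, so answer: Yes

Yes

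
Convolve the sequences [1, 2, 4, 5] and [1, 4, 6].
y[0] = 1×1 = 1; y[1] = 1×4 + 2×1 = 6; y[2] = 1×6 + 2×4 + 4×1 = 18; y[3] = 2×6 + 4×4 + 5×1 = 33; y[4] = 4×6 + 5×4 = 44; y[5] = 5×6 = 30

[1, 6, 18, 33, 44, 30]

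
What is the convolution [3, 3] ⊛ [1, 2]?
y[0] = 3×1 = 3; y[1] = 3×2 + 3×1 = 9; y[2] = 3×2 = 6

[3, 9, 6]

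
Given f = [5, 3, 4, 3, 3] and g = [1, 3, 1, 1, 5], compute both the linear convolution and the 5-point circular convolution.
Linear: y_lin[0] = 5×1 = 5; y_lin[1] = 5×3 + 3×1 = 18; y_lin[2] = 5×1 + 3×3 + 4×1 = 18; y_lin[3] = 5×1 + 3×1 + 4×3 + 3×1 = 23; y_lin[4] = 5×5 + 3×1 + 4×1 + 3×3 + 3×1 = 44; y_lin[5] = 3×5 + 4×1 + 3×1 + 3×3 = 31; y_lin[6] = 4×5 + 3×1 + 3×1 = 26; y_lin[7] = 3×5 + 3×1 = 18; y_lin[8] = 3×5 = 15 → [5, 18, 18, 23, 44, 31, 26, 18, 15]. Circular (length 5): y[0] = 5×1 + 3×5 + 4×1 + 3×1 + 3×3 = 36; y[1] = 5×3 + 3×1 + 4×5 + 3×1 + 3×1 = 44; y[2] = 5×1 + 3×3 + 4×1 + 3×5 + 3×1 = 36; y[3] = 5×1 + 3×1 + 4×3 + 3×1 + 3×5 = 38; y[4] = 5×5 + 3×1 + 4×1 + 3×3 + 3×1 = 44 → [36, 44, 36, 38, 44]

Linear: [5, 18, 18, 23, 44, 31, 26, 18, 15], Circular: [36, 44, 36, 38, 44]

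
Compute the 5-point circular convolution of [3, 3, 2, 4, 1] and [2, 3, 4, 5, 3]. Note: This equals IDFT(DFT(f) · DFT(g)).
Either evaluate y[k] = Σ_j f[j]·g[(k-j) mod 5] directly, or use IDFT(DFT(f) · DFT(g)). y[0] = 3×2 + 3×3 + 2×5 + 4×4 + 1×3 = 44; y[1] = 3×3 + 3×2 + 2×3 + 4×5 + 1×4 = 45; y[2] = 3×4 + 3×3 + 2×2 + 4×3 + 1×5 = 42; y[3] = 3×5 + 3×4 + 2×3 + 4×2 + 1×3 = 44; y[4] = 3×3 + 3×5 + 2×4 + 4×3 + 1×2 = 46. Result: [44, 45, 42, 44, 46]

[44, 45, 42, 44, 46]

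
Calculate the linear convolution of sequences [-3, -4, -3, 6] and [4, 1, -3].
y[0] = -3×4 = -12; y[1] = -3×1 + -4×4 = -19; y[2] = -3×-3 + -4×1 + -3×4 = -7; y[3] = -4×-3 + -3×1 + 6×4 = 33; y[4] = -3×-3 + 6×1 = 15; y[5] = 6×-3 = -18

[-12, -19, -7, 33, 15, -18]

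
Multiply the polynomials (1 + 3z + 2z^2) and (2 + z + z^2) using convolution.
Ascending coefficients: a = [1, 3, 2], b = [2, 1, 1]. c[0] = 1×2 = 2; c[1] = 1×1 + 3×2 = 7; c[2] = 1×1 + 3×1 + 2×2 = 8; c[3] = 3×1 + 2×1 = 5; c[4] = 2×1 = 2. Result coefficients: [2, 7, 8, 5, 2] → 2 + 7z + 8z^2 + 5z^3 + 2z^4

2 + 7z + 8z^2 + 5z^3 + 2z^4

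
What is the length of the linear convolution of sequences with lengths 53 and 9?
Linear/full convolution length: m + n - 1 = 53 + 9 - 1 = 61

61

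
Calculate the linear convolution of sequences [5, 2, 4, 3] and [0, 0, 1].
y[0] = 5×0 = 0; y[1] = 5×0 + 2×0 = 0; y[2] = 5×1 + 2×0 + 4×0 = 5; y[3] = 2×1 + 4×0 + 3×0 = 2; y[4] = 4×1 + 3×0 = 4; y[5] = 3×1 = 3

[0, 0, 5, 2, 4, 3]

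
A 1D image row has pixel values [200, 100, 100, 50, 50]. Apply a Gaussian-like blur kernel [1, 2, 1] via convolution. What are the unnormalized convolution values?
Convolve image row [200, 100, 100, 50, 50] with kernel [1, 2, 1]: y[0] = 200×1 = 200; y[1] = 200×2 + 100×1 = 500; y[2] = 200×1 + 100×2 + 100×1 = 500; y[3] = 100×1 + 100×2 + 50×1 = 350; y[4] = 100×1 + 50×2 + 50×1 = 250; y[5] = 50×1 + 50×2 = 150; y[6] = 50×1 = 50 → [200, 500, 500, 350, 250, 150, 50]. Normalization factor = sum(kernel) = 4.

[200, 500, 500, 350, 250, 150, 50]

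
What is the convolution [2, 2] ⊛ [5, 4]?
y[0] = 2×5 = 10; y[1] = 2×4 + 2×5 = 18; y[2] = 2×4 = 8

[10, 18, 8]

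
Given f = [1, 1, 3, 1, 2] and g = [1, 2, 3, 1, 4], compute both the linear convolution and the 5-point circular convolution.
Linear: y_lin[0] = 1×1 = 1; y_lin[1] = 1×2 + 1×1 = 3; y_lin[2] = 1×3 + 1×2 + 3×1 = 8; y_lin[3] = 1×1 + 1×3 + 3×2 + 1×1 = 11; y_lin[4] = 1×4 + 1×1 + 3×3 + 1×2 + 2×1 = 18; y_lin[5] = 1×4 + 3×1 + 1×3 + 2×2 = 14; y_lin[6] = 3×4 + 1×1 + 2×3 = 19; y_lin[7] = 1×4 + 2×1 = 6; y_lin[8] = 2×4 = 8 → [1, 3, 8, 11, 18, 14, 19, 6, 8]. Circular (length 5): y[0] = 1×1 + 1×4 + 3×1 + 1×3 + 2×2 = 15; y[1] = 1×2 + 1×1 + 3×4 + 1×1 + 2×3 = 22; y[2] = 1×3 + 1×2 + 3×1 + 1×4 + 2×1 = 14; y[3] = 1×1 + 1×3 + 3×2 + 1×1 + 2×4 = 19; y[4] = 1×4 + 1×1 + 3×3 + 1×2 + 2×1 = 18 → [15, 22, 14, 19, 18]

Linear: [1, 3, 8, 11, 18, 14, 19, 6, 8], Circular: [15, 22, 14, 19, 18]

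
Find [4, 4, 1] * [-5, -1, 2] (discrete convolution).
y[0] = 4×-5 = -20; y[1] = 4×-1 + 4×-5 = -24; y[2] = 4×2 + 4×-1 + 1×-5 = -1; y[3] = 4×2 + 1×-1 = 7; y[4] = 1×2 = 2

[-20, -24, -1, 7, 2]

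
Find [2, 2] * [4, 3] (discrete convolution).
y[0] = 2×4 = 8; y[1] = 2×3 + 2×4 = 14; y[2] = 2×3 = 6

[8, 14, 6]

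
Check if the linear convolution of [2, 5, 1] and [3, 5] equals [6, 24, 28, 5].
Recompute linear convolution of [2, 5, 1] and [3, 5]: y[0] = 2×3 = 6; y[1] = 2×5 + 5×3 = 25; y[2] = 5×5 + 1×3 = 28; y[3] = 1×5 = 5 → [6, 25, 28, 5]. Compare to given [6, 24, 28, 5]: they differ at index 1: given 24, correct 25, so answer: No

No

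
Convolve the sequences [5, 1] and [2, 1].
y[0] = 5×2 = 10; y[1] = 5×1 + 1×2 = 7; y[2] = 1×1 = 1

[10, 7, 1]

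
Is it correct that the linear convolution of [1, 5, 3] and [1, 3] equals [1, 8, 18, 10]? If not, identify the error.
Recompute linear convolution of [1, 5, 3] and [1, 3]: y[0] = 1×1 = 1; y[1] = 1×3 + 5×1 = 8; y[2] = 5×3 + 3×1 = 18; y[3] = 3×3 = 9 → [1, 8, 18, 9]. Compare to given [1, 8, 18, 10]: they differ at index 3: given 10, correct 9, so answer: No

No. Error at index 3: given 10, correct 9.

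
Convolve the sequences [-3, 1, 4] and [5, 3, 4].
y[0] = -3×5 = -15; y[1] = -3×3 + 1×5 = -4; y[2] = -3×4 + 1×3 + 4×5 = 11; y[3] = 1×4 + 4×3 = 16; y[4] = 4×4 = 16

[-15, -4, 11, 16, 16]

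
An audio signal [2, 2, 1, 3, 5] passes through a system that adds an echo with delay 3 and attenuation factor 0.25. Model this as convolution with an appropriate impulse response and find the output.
Direct-path + delayed-attenuated-path model → impulse response h = [1, 0, 0, 0.25] (1 at lag 0, 0.25 at lag 3). Output y[n] = x[n] + 0.25·x[n - 3] (with x[n] = 0 outside 0..4): y[0] = 2 + 0.25×0 = 2; y[1] = 2 + 0.25×0 = 2; y[2] = 1 + 0.25×0 = 1; y[3] = 3 + 0.25×2 = 3.5; y[4] = 5 + 0.25×2 = 5.5; y[5] = 0 + 0.25×1 = 0.25; y[6] = 0 + 0.25×3 = 0.75; y[7] = 0 + 0.25×5 = 1.25. So y = [2, 2, 1, 3.5, 5.5, 0.25, 0.75, 1.25]

[2, 2, 1, 3.5, 5.5, 0.25, 0.75, 1.25]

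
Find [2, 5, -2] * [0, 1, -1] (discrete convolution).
y[0] = 2×0 = 0; y[1] = 2×1 + 5×0 = 2; y[2] = 2×-1 + 5×1 + -2×0 = 3; y[3] = 5×-1 + -2×1 = -7; y[4] = -2×-1 = 2

[0, 2, 3, -7, 2]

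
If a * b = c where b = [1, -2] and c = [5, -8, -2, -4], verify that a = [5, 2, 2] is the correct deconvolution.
Forward-compute [5, 2, 2] * [1, -2]: c[0] = 5×1 = 5; c[1] = 5×-2 + 2×1 = -8; c[2] = 2×-2 + 2×1 = -2; c[3] = 2×-2 = -4 → [5, -8, -2, -4]. Matches given c = [5, -8, -2, -4], so verified.

Verified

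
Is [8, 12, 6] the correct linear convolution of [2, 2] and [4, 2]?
Recompute linear convolution of [2, 2] and [4, 2]: y[0] = 2×4 = 8; y[1] = 2×2 + 2×4 = 12; y[2] = 2×2 = 4 → [8, 12, 4]. Compare to given [8, 12, 6]: they differ at index 2: given 6, correct 4, so answer: No

No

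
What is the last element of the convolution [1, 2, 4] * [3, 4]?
Use y[k] = Σ_i a[i]·b[k-i] at k=3. y[3] = 4×4 = 16

16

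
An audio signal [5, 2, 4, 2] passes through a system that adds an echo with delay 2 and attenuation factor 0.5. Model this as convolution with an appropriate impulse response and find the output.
Direct-path + delayed-attenuated-path model → impulse response h = [1, 0, 0.5] (1 at lag 0, 0.5 at lag 2). Output y[n] = x[n] + 0.5·x[n - 2] (with x[n] = 0 outside 0..3): y[0] = 5 + 0.5×0 = 5; y[1] = 2 + 0.5×0 = 2; y[2] = 4 + 0.5×5 = 6.5; y[3] = 2 + 0.5×2 = 3.0; y[4] = 0 + 0.5×4 = 2.0; y[5] = 0 + 0.5×2 = 1.0. So y = [5, 2, 6.5, 3.0, 2.0, 1.0]

[5, 2, 6.5, 3.0, 2.0, 1.0]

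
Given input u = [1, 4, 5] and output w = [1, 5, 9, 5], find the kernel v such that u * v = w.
Output length 4 = len(u) + len(v) - 1 ⇒ len(v) = 2. Solve v forward using v[k] = (w[k] - Σ_{i≥1} u[i]·v[k-i]) / u[0]: v[0] = w[0] / u[0] = 1 / 1 = 1; v[1] = (w[1] - 4×1) / u[0] = (5 - 4×1) / 1 = 1. So v = [1, 1]. Forward-check [1, 4, 5] * [1, 1]: w[0] = 1×1 = 1; w[1] = 1×1 + 4×1 = 5; w[2] = 4×1 + 5×1 = 9; w[3] = 5×1 = 5 → [1, 5, 9, 5] ✓

[1, 1]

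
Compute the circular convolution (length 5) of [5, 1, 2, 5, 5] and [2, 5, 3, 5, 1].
Use y[k] = Σ_j u[j]·v[(k-j) mod 5]. y[0] = 5×2 + 1×1 + 2×5 + 5×3 + 5×5 = 61; y[1] = 5×5 + 1×2 + 2×1 + 5×5 + 5×3 = 69; y[2] = 5×3 + 1×5 + 2×2 + 5×1 + 5×5 = 54; y[3] = 5×5 + 1×3 + 2×5 + 5×2 + 5×1 = 53; y[4] = 5×1 + 1×5 + 2×3 + 5×5 + 5×2 = 51. Result: [61, 69, 54, 53, 51]

[61, 69, 54, 53, 51]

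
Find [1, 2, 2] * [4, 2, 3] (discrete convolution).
y[0] = 1×4 = 4; y[1] = 1×2 + 2×4 = 10; y[2] = 1×3 + 2×2 + 2×4 = 15; y[3] = 2×3 + 2×2 = 10; y[4] = 2×3 = 6

[4, 10, 15, 10, 6]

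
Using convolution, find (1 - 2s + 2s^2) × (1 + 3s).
Ascending coefficients: a = [1, -2, 2], b = [1, 3]. c[0] = 1×1 = 1; c[1] = 1×3 + -2×1 = 1; c[2] = -2×3 + 2×1 = -4; c[3] = 2×3 = 6. Result coefficients: [1, 1, -4, 6] → 1 + s - 4s^2 + 6s^3

1 + s - 4s^2 + 6s^3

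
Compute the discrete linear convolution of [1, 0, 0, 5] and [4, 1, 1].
y[0] = 1×4 = 4; y[1] = 1×1 + 0×4 = 1; y[2] = 1×1 + 0×1 + 0×4 = 1; y[3] = 0×1 + 0×1 + 5×4 = 20; y[4] = 0×1 + 5×1 = 5; y[5] = 5×1 = 5

[4, 1, 1, 20, 5, 5]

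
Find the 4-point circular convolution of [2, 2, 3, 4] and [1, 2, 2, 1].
Use y[k] = Σ_j f[j]·g[(k-j) mod 4]. y[0] = 2×1 + 2×1 + 3×2 + 4×2 = 18; y[1] = 2×2 + 2×1 + 3×1 + 4×2 = 17; y[2] = 2×2 + 2×2 + 3×1 + 4×1 = 15; y[3] = 2×1 + 2×2 + 3×2 + 4×1 = 16. Result: [18, 17, 15, 16]

[18, 17, 15, 16]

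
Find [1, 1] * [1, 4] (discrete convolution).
y[0] = 1×1 = 1; y[1] = 1×4 + 1×1 = 5; y[2] = 1×4 = 4

[1, 5, 4]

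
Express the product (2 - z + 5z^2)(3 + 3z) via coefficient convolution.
Ascending coefficients: a = [2, -1, 5], b = [3, 3]. c[0] = 2×3 = 6; c[1] = 2×3 + -1×3 = 3; c[2] = -1×3 + 5×3 = 12; c[3] = 5×3 = 15. Result coefficients: [6, 3, 12, 15] → 6 + 3z + 12z^2 + 15z^3

6 + 3z + 12z^2 + 15z^3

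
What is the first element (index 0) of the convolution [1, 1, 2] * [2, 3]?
Use y[k] = Σ_i a[i]·b[k-i] at k=0. y[0] = 1×2 = 2

2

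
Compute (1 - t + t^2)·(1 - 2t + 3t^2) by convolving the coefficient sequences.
Ascending coefficients: a = [1, -1, 1], b = [1, -2, 3]. c[0] = 1×1 = 1; c[1] = 1×-2 + -1×1 = -3; c[2] = 1×3 + -1×-2 + 1×1 = 6; c[3] = -1×3 + 1×-2 = -5; c[4] = 1×3 = 3. Result coefficients: [1, -3, 6, -5, 3] → 1 - 3t + 6t^2 - 5t^3 + 3t^4

1 - 3t + 6t^2 - 5t^3 + 3t^4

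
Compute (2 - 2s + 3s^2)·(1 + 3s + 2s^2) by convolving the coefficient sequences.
Ascending coefficients: a = [2, -2, 3], b = [1, 3, 2]. c[0] = 2×1 = 2; c[1] = 2×3 + -2×1 = 4; c[2] = 2×2 + -2×3 + 3×1 = 1; c[3] = -2×2 + 3×3 = 5; c[4] = 3×2 = 6. Result coefficients: [2, 4, 1, 5, 6] → 2 + 4s + s^2 + 5s^3 + 6s^4

2 + 4s + s^2 + 5s^3 + 6s^4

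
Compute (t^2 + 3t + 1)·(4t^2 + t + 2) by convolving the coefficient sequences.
Ascending coefficients: a = [1, 3, 1], b = [2, 1, 4]. c[0] = 1×2 = 2; c[1] = 1×1 + 3×2 = 7; c[2] = 1×4 + 3×1 + 1×2 = 9; c[3] = 3×4 + 1×1 = 13; c[4] = 1×4 = 4. Result coefficients: [2, 7, 9, 13, 4] → 4t^4 + 13t^3 + 9t^2 + 7t + 2

4t^4 + 13t^3 + 9t^2 + 7t + 2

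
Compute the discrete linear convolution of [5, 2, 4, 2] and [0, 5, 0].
y[0] = 5×0 = 0; y[1] = 5×5 + 2×0 = 25; y[2] = 5×0 + 2×5 + 4×0 = 10; y[3] = 2×0 + 4×5 + 2×0 = 20; y[4] = 4×0 + 2×5 = 10; y[5] = 2×0 = 0

[0, 25, 10, 20, 10, 0]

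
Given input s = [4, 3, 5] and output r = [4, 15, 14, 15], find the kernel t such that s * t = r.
Output length 4 = len(s) + len(t) - 1 ⇒ len(t) = 2. Solve t forward using t[k] = (r[k] - Σ_{i≥1} s[i]·t[k-i]) / s[0]: t[0] = r[0] / s[0] = 4 / 4 = 1; t[1] = (r[1] - 3×1) / s[0] = (15 - 3×1) / 4 = 3. So t = [1, 3]. Forward-check [4, 3, 5] * [1, 3]: r[0] = 4×1 = 4; r[1] = 4×3 + 3×1 = 15; r[2] = 3×3 + 5×1 = 14; r[3] = 5×3 = 15 → [4, 15, 14, 15] ✓

[1, 3]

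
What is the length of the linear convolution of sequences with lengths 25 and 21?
Linear/full convolution length: m + n - 1 = 25 + 21 - 1 = 45

45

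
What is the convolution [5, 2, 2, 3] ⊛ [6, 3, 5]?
y[0] = 5×6 = 30; y[1] = 5×3 + 2×6 = 27; y[2] = 5×5 + 2×3 + 2×6 = 43; y[3] = 2×5 + 2×3 + 3×6 = 34; y[4] = 2×5 + 3×3 = 19; y[5] = 3×5 = 15

[30, 27, 43, 34, 19, 15]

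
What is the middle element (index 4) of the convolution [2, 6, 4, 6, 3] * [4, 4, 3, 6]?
Use y[k] = Σ_i a[i]·b[k-i] at k=4. y[4] = 6×6 + 4×3 + 6×4 + 3×4 = 84

84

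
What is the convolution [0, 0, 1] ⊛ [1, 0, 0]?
y[0] = 0×1 = 0; y[1] = 0×0 + 0×1 = 0; y[2] = 0×0 + 0×0 + 1×1 = 1; y[3] = 0×0 + 1×0 = 0; y[4] = 1×0 = 0

[0, 0, 1, 0, 0]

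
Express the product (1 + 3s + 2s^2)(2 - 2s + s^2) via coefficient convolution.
Ascending coefficients: a = [1, 3, 2], b = [2, -2, 1]. c[0] = 1×2 = 2; c[1] = 1×-2 + 3×2 = 4; c[2] = 1×1 + 3×-2 + 2×2 = -1; c[3] = 3×1 + 2×-2 = -1; c[4] = 2×1 = 2. Result coefficients: [2, 4, -1, -1, 2] → 2 + 4s - s^2 - s^3 + 2s^4

2 + 4s - s^2 - s^3 + 2s^4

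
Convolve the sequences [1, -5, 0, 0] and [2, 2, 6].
y[0] = 1×2 = 2; y[1] = 1×2 + -5×2 = -8; y[2] = 1×6 + -5×2 + 0×2 = -4; y[3] = -5×6 + 0×2 + 0×2 = -30; y[4] = 0×6 + 0×2 = 0; y[5] = 0×6 = 0

[2, -8, -4, -30, 0, 0]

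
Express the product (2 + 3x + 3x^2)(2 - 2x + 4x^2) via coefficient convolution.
Ascending coefficients: a = [2, 3, 3], b = [2, -2, 4]. c[0] = 2×2 = 4; c[1] = 2×-2 + 3×2 = 2; c[2] = 2×4 + 3×-2 + 3×2 = 8; c[3] = 3×4 + 3×-2 = 6; c[4] = 3×4 = 12. Result coefficients: [4, 2, 8, 6, 12] → 4 + 2x + 8x^2 + 6x^3 + 12x^4

4 + 2x + 8x^2 + 6x^3 + 12x^4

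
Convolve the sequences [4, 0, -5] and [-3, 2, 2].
y[0] = 4×-3 = -12; y[1] = 4×2 + 0×-3 = 8; y[2] = 4×2 + 0×2 + -5×-3 = 23; y[3] = 0×2 + -5×2 = -10; y[4] = -5×2 = -10

[-12, 8, 23, -10, -10]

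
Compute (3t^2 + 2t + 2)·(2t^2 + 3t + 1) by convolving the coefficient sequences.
Ascending coefficients: a = [2, 2, 3], b = [1, 3, 2]. c[0] = 2×1 = 2; c[1] = 2×3 + 2×1 = 8; c[2] = 2×2 + 2×3 + 3×1 = 13; c[3] = 2×2 + 3×3 = 13; c[4] = 3×2 = 6. Result coefficients: [2, 8, 13, 13, 6] → 6t^4 + 13t^3 + 13t^2 + 8t + 2

6t^4 + 13t^3 + 13t^2 + 8t + 2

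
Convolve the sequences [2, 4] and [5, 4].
y[0] = 2×5 = 10; y[1] = 2×4 + 4×5 = 28; y[2] = 4×4 = 16

[10, 28, 16]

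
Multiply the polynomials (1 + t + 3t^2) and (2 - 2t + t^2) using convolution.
Ascending coefficients: a = [1, 1, 3], b = [2, -2, 1]. c[0] = 1×2 = 2; c[1] = 1×-2 + 1×2 = 0; c[2] = 1×1 + 1×-2 + 3×2 = 5; c[3] = 1×1 + 3×-2 = -5; c[4] = 3×1 = 3. Result coefficients: [2, 0, 5, -5, 3] → 2 + 5t^2 - 5t^3 + 3t^4

2 + 5t^2 - 5t^3 + 3t^4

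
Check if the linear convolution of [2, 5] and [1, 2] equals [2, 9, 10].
Recompute linear convolution of [2, 5] and [1, 2]: y[0] = 2×1 = 2; y[1] = 2×2 + 5×1 = 9; y[2] = 5×2 = 10 → [2, 9, 10]. Given [2, 9, 10] matches, so answer: Yes

Yes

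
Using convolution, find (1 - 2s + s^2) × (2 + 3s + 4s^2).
Ascending coefficients: a = [1, -2, 1], b = [2, 3, 4]. c[0] = 1×2 = 2; c[1] = 1×3 + -2×2 = -1; c[2] = 1×4 + -2×3 + 1×2 = 0; c[3] = -2×4 + 1×3 = -5; c[4] = 1×4 = 4. Result coefficients: [2, -1, 0, -5, 4] → 2 - s - 5s^3 + 4s^4

2 - s - 5s^3 + 4s^4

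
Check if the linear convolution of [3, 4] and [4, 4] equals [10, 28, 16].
Recompute linear convolution of [3, 4] and [4, 4]: y[0] = 3×4 = 12; y[1] = 3×4 + 4×4 = 28; y[2] = 4×4 = 16 → [12, 28, 16]. Compare to given [10, 28, 16]: they differ at index 0: given 10, correct 12, so answer: No

No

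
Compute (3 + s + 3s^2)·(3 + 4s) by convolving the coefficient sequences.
Ascending coefficients: a = [3, 1, 3], b = [3, 4]. c[0] = 3×3 = 9; c[1] = 3×4 + 1×3 = 15; c[2] = 1×4 + 3×3 = 13; c[3] = 3×4 = 12. Result coefficients: [9, 15, 13, 12] → 9 + 15s + 13s^2 + 12s^3

9 + 15s + 13s^2 + 12s^3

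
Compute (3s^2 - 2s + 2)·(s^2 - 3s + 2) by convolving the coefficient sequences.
Ascending coefficients: a = [2, -2, 3], b = [2, -3, 1]. c[0] = 2×2 = 4; c[1] = 2×-3 + -2×2 = -10; c[2] = 2×1 + -2×-3 + 3×2 = 14; c[3] = -2×1 + 3×-3 = -11; c[4] = 3×1 = 3. Result coefficients: [4, -10, 14, -11, 3] → 3s^4 - 11s^3 + 14s^2 - 10s + 4

3s^4 - 11s^3 + 14s^2 - 10s + 4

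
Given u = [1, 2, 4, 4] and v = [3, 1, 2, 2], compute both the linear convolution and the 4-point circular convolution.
Linear: y_lin[0] = 1×3 = 3; y_lin[1] = 1×1 + 2×3 = 7; y_lin[2] = 1×2 + 2×1 + 4×3 = 16; y_lin[3] = 1×2 + 2×2 + 4×1 + 4×3 = 22; y_lin[4] = 2×2 + 4×2 + 4×1 = 16; y_lin[5] = 4×2 + 4×2 = 16; y_lin[6] = 4×2 = 8 → [3, 7, 16, 22, 16, 16, 8]. Circular (length 4): y[0] = 1×3 + 2×2 + 4×2 + 4×1 = 19; y[1] = 1×1 + 2×3 + 4×2 + 4×2 = 23; y[2] = 1×2 + 2×1 + 4×3 + 4×2 = 24; y[3] = 1×2 + 2×2 + 4×1 + 4×3 = 22 → [19, 23, 24, 22]

Linear: [3, 7, 16, 22, 16, 16, 8], Circular: [19, 23, 24, 22]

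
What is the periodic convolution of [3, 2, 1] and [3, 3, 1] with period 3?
Use y[k] = Σ_j a[j]·b[(k-j) mod 3]. y[0] = 3×3 + 2×1 + 1×3 = 14; y[1] = 3×3 + 2×3 + 1×1 = 16; y[2] = 3×1 + 2×3 + 1×3 = 12. Result: [14, 16, 12]

[14, 16, 12]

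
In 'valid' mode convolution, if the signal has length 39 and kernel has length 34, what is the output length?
'Valid' mode counts only positions where the kernel fully overlaps the signal: m - n + 1 = 39 - 34 + 1 = 6

6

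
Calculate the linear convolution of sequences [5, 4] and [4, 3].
y[0] = 5×4 = 20; y[1] = 5×3 + 4×4 = 31; y[2] = 4×3 = 12

[20, 31, 12]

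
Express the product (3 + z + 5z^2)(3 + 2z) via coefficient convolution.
Ascending coefficients: a = [3, 1, 5], b = [3, 2]. c[0] = 3×3 = 9; c[1] = 3×2 + 1×3 = 9; c[2] = 1×2 + 5×3 = 17; c[3] = 5×2 = 10. Result coefficients: [9, 9, 17, 10] → 9 + 9z + 17z^2 + 10z^3

9 + 9z + 17z^2 + 10z^3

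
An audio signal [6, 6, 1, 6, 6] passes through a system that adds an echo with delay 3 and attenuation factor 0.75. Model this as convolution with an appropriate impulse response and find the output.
Direct-path + delayed-attenuated-path model → impulse response h = [1, 0, 0, 0.75] (1 at lag 0, 0.75 at lag 3). Output y[n] = x[n] + 0.75·x[n - 3] (with x[n] = 0 outside 0..4): y[0] = 6 + 0.75×0 = 6; y[1] = 6 + 0.75×0 = 6; y[2] = 1 + 0.75×0 = 1; y[3] = 6 + 0.75×6 = 10.5; y[4] = 6 + 0.75×6 = 10.5; y[5] = 0 + 0.75×1 = 0.75; y[6] = 0 + 0.75×6 = 4.5; y[7] = 0 + 0.75×6 = 4.5. So y = [6, 6, 1, 10.5, 10.5, 0.75, 4.5, 4.5]

[6, 6, 1, 10.5, 10.5, 0.75, 4.5, 4.5]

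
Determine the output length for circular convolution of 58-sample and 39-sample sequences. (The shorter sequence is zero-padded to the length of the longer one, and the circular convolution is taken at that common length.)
Circular convolution (zero-padding the shorter input) has length max(m, n) = max(58, 39) = 58

58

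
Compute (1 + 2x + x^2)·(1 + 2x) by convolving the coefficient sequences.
Ascending coefficients: a = [1, 2, 1], b = [1, 2]. c[0] = 1×1 = 1; c[1] = 1×2 + 2×1 = 4; c[2] = 2×2 + 1×1 = 5; c[3] = 1×2 = 2. Result coefficients: [1, 4, 5, 2] → 1 + 4x + 5x^2 + 2x^3

1 + 4x + 5x^2 + 2x^3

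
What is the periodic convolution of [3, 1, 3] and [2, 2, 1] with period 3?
Use y[k] = Σ_j u[j]·v[(k-j) mod 3]. y[0] = 3×2 + 1×1 + 3×2 = 13; y[1] = 3×2 + 1×2 + 3×1 = 11; y[2] = 3×1 + 1×2 + 3×2 = 11. Result: [13, 11, 11]

[13, 11, 11]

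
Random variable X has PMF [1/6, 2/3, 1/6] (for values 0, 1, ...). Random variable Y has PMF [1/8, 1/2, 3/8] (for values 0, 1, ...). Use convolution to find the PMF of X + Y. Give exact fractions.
P(X+Y=k) = Σ_i P(X=i)·P(Y=k-i) — a convolution of [1/6, 2/3, 1/6] and [1/8, 1/2, 3/8]. P(X+Y=0) = (1/6)×(1/8) = 1/48; P(X+Y=1) = (1/6)×(1/2) + (2/3)×(1/8) = 1/12 + 1/12 = 1/6; P(X+Y=2) = (1/6)×(3/8) + (2/3)×(1/2) + (1/6)×(1/8) = 1/16 + 1/3 + 1/48 = 5/12; P(X+Y=3) = (2/3)×(3/8) + (1/6)×(1/2) = 1/4 + 1/12 = 1/3; P(X+Y=4) = (1/6)×(3/8) = 1/16. PMF: [1/48, 1/6, 5/12, 1/3, 1/16] (sums to 1 ✓)

[1/48, 1/6, 5/12, 1/3, 1/16]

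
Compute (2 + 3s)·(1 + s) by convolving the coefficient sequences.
Ascending coefficients: a = [2, 3], b = [1, 1]. c[0] = 2×1 = 2; c[1] = 2×1 + 3×1 = 5; c[2] = 3×1 = 3. Result coefficients: [2, 5, 3] → 2 + 5s + 3s^2

2 + 5s + 3s^2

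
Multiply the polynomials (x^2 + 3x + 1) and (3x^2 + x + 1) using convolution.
Ascending coefficients: a = [1, 3, 1], b = [1, 1, 3]. c[0] = 1×1 = 1; c[1] = 1×1 + 3×1 = 4; c[2] = 1×3 + 3×1 + 1×1 = 7; c[3] = 3×3 + 1×1 = 10; c[4] = 1×3 = 3. Result coefficients: [1, 4, 7, 10, 3] → 3x^4 + 10x^3 + 7x^2 + 4x + 1

3x^4 + 10x^3 + 7x^2 + 4x + 1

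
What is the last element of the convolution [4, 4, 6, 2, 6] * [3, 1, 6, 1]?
Use y[k] = Σ_i a[i]·b[k-i] at k=7. y[7] = 6×1 = 6

6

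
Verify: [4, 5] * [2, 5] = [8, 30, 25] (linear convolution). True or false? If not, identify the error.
Recompute linear convolution of [4, 5] and [2, 5]: y[0] = 4×2 = 8; y[1] = 4×5 + 5×2 = 30; y[2] = 5×5 = 25 → [8, 30, 25]. Given [8, 30, 25] matches, so answer: Yes

Yes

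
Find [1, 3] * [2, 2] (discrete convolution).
y[0] = 1×2 = 2; y[1] = 1×2 + 3×2 = 8; y[2] = 3×2 = 6

[2, 8, 6]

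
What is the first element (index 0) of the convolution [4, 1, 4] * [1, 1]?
Use y[k] = Σ_i a[i]·b[k-i] at k=0. y[0] = 4×1 = 4

4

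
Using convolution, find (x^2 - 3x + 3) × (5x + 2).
Ascending coefficients: a = [3, -3, 1], b = [2, 5]. c[0] = 3×2 = 6; c[1] = 3×5 + -3×2 = 9; c[2] = -3×5 + 1×2 = -13; c[3] = 1×5 = 5. Result coefficients: [6, 9, -13, 5] → 5x^3 - 13x^2 + 9x + 6

5x^3 - 13x^2 + 9x + 6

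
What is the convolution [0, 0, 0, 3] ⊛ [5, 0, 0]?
y[0] = 0×5 = 0; y[1] = 0×0 + 0×5 = 0; y[2] = 0×0 + 0×0 + 0×5 = 0; y[3] = 0×0 + 0×0 + 3×5 = 15; y[4] = 0×0 + 3×0 = 0; y[5] = 3×0 = 0

[0, 0, 0, 15, 0, 0]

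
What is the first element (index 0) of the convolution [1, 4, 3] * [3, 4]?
Use y[k] = Σ_i a[i]·b[k-i] at k=0. y[0] = 1×3 = 3

3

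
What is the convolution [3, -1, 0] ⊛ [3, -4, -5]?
y[0] = 3×3 = 9; y[1] = 3×-4 + -1×3 = -15; y[2] = 3×-5 + -1×-4 + 0×3 = -11; y[3] = -1×-5 + 0×-4 = 5; y[4] = 0×-5 = 0

[9, -15, -11, 5, 0]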